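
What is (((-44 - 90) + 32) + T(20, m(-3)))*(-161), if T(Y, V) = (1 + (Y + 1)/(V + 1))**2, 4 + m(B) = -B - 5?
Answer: 369334/25 ≈ 14773.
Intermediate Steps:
m(B) = -9 - B (m(B) = -4 + (-B - 5) = -4 + (-5 - B) = -9 - B)
T(Y, V) = (1 + (1 + Y)/(1 + V))**2
(((-44 - 90) + 32) + T(20, m(-3)))*(-161) = (((-44 - 90) + 32) + (2 + (-9 - 1*(-3)) + 20)**2/(1 + (-9 - 1*(-3)))**2)*(-161) = ((-134 + 32) + (2 + (-9 + 3) + 20)**2/(1 + (-9 + 3))**2)*(-161) = (-102 + (2 - 6 + 20)**2/(1 - 6)**2)*(-161) = (-102 + 16**2/(-5)**2)*(-161) = (-102 + (1/25)*256)*(-161) = (-102 + 256/25)*(-161) = -2294/25*(-161) = 369334/25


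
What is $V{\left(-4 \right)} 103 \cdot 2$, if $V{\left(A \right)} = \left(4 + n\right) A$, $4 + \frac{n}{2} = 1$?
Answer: $1648$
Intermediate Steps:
$n = -6$ ($n = -8 + 2 \cdot 1 = -8 + 2 = -6$)
$V{\left(A \right)} = - 2 A$ ($V{\left(A \right)} = \left(4 - 6\right) A = - 2 A$)
$V{\left(-4 \right)} 103 \cdot 2 = \left(-2\right) \left(-4\right) 103 \cdot 2 = 8 \cdot 206 = 1648$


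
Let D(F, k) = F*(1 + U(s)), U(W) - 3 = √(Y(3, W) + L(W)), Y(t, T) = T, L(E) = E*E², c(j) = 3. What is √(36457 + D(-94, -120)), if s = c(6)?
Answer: √(36081 - 94*√30) ≈ 188.59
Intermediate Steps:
L(E) = E³
s = 3
U(W) = 3 + √(W + W³)
D(F, k) = F*(4 + √30) (D(F, k) = F*(1 + (3 + √(3 + 3³))) = F*(1 + (3 + √(3 + 27))) = F*(1 + (3 + √30)) = F*(4 + √30))
√(36457 + D(-94, -120)) = √(36457 - 94*(4 + √30)) = √(36457 + (-376 - 94*√30)) = √(36081 - 94*√30)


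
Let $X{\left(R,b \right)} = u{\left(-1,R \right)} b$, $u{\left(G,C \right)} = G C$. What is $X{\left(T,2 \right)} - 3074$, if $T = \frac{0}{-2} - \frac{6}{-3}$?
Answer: $-3078$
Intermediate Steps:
$u{\left(G,C \right)} = C G$
$T = 2$ ($T = 0 \left(- \frac{1}{2}\right) - -2 = 0 + 2 = 2$)
$X{\left(R,b \right)} = - R b$ ($X{\left(R,b \right)} = R \left(-1\right) b = - R b$)
$X{\left(T,2 \right)} - 3074 = \left(-1\right) 2 \cdot 2 - 3074 = -4 - 3074 = -3078$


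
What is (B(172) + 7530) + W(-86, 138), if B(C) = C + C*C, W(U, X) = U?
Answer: 37200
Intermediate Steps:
B(C) = C + C**2
(B(172) + 7530) + W(-86, 138) = (172*(1 + 172) + 7530) - 86 = (172*173 + 7530) - 86 = (29756 + 7530) - 86 = 37286 - 86 = 37200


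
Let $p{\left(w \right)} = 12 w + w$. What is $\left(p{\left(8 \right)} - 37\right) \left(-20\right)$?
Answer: $-1340$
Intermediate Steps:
$p{\left(w \right)} = 13 w$
$\left(p{\left(8 \right)} - 37\right) \left(-20\right) = \left(13 \cdot 8 - 37\right) \left(-20\right) = \left(104 - 37\right) \left(-20\right) = 67 \left(-20\right) = -1340$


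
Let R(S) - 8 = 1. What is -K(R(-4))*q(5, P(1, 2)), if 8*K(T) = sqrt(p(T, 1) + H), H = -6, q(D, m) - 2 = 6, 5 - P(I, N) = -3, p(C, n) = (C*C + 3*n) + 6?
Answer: -2*sqrt(21) ≈ -9.1651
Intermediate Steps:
p(C, n) = 6 + C**2 + 3*n (p(C, n) = (C**2 + 3*n) + 6 = 6 + C**2 + 3*n)
P(I, N) = 8 (P(I, N) = 5 - 1*(-3) = 5 + 3 = 8)
q(D, m) = 8 (q(D, m) = 2 + 6 = 8)
R(S) = 9 (R(S) = 8 + 1 = 9)
K(T) = sqrt(3 + T**2)/8 (K(T) = sqrt((6 + T**2 + 3*1) - 6)/8 = sqrt((6 + T**2 + 3) - 6)/8 = sqrt((9 + T**2) - 6)/8 = sqrt(3 + T**2)/8)
-K(R(-4))*q(5, P(1, 2)) = -sqrt(3 + 9**2)/8*8 = -sqrt(3 + 81)/8*8 = -sqrt(84)/8*8 = -(2*sqrt(21))/8*8 = -sqrt(21)/4*8 = -2*sqrt(21)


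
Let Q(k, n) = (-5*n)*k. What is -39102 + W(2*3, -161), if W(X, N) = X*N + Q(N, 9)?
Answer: -32823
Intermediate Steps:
Q(k, n) = -5*k*n
W(X, N) = -45*N + N*X (W(X, N) = X*N - 5*N*9 = N*X - 45*N = -45*N + N*X)
-39102 + W(2*3, -161) = -39102 - 161*(-45 + 2*3) = -39102 - 161*(-45 + 6) = -39102 - 161*(-39) = -39102 + 6279 = -32823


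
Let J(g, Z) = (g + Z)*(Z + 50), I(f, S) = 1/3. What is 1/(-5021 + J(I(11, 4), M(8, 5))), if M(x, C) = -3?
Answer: -3/15439 ≈ -0.00019431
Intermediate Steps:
I(f, S) = ⅓
J(g, Z) = (50 + Z)*(Z + g) (J(g, Z) = (Z + g)*(50 + Z) = (50 + Z)*(Z + g))
1/(-5021 + J(I(11, 4), M(8, 5))) = 1/(-5021 + ((-3)² + 50*(-3) + 50*(⅓) - 3*⅓)) = 1/(-5021 + (9 - 150 + 50/3 - 1)) = 1/(-5021 - 376/3) = 1/(-15439/3) = -3/15439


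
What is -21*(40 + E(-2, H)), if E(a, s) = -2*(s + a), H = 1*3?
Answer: -798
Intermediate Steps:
H = 3
E(a, s) = -2*a - 2*s (E(a, s) = -2*(a + s) = -(2*a + 2*s) = -2*a - 2*s)
-21*(40 + E(-2, H)) = -21*(40 + (-2*(-2) - 2*3)) = -21*(40 + (4 - 6)) = -21*(40 - 2) = -21*38 = -798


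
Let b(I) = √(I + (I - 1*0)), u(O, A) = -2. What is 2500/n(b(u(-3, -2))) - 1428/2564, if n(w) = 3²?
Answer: 1599287/5769 ≈ 277.22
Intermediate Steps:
b(I) = √2*√I (b(I) = √(I + (I + 0)) = √(I + I) = √(2*I) = √2*√I)
n(w) = 9
2500/n(b(u(-3, -2))) - 1428/2564 = 2500/9 - 1428/2564 = 2500*(⅑) - 1428*1/2564 = 2500/9 - 357/641 = 1599287/5769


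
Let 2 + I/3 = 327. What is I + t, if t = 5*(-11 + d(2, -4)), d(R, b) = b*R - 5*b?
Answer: 980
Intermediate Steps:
I = 975 (I = -6 + 3*327 = -6 + 981 = 975)
d(R, b) = -5*b + R*b (d(R, b) = R*b - 5*b = -5*b + R*b)
t = 5 (t = 5*(-11 - 4*(-5 + 2)) = 5*(-11 - 4*(-3)) = 5*(-11 + 12) = 5*1 = 5)
I + t = 975 + 5 = 980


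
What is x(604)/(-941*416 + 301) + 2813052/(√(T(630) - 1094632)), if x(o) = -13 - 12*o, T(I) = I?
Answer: 7261/391155 - 1406526*I*√1094002/547001 ≈ 0.018563 - 2689.5*I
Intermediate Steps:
x(604)/(-941*416 + 301) + 2813052/(√(T(630) - 1094632)) = (-13 - 12*604)/(-941*416 + 301) + 2813052/(√(630 - 1094632)) = (-13 - 7248)/(-391456 + 301) + 2813052/(√(-1094002)) = -7261/(-391155) + 2813052/((I*√1094002)) = -7261*(-1/391155) + 2813052*(-I*√1094002/1094002) = 7261/391155 - 1406526*I*√1094002/547001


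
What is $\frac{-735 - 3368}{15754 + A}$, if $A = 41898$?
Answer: $- \frac{4103}{57652} \approx -0.071168$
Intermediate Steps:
$\frac{-735 - 3368}{15754 + A} = \frac{-735 - 3368}{15754 + 41898} = - \frac{4103}{57652}$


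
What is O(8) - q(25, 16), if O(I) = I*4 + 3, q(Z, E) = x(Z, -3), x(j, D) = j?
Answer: 10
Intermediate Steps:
q(Z, E) = Z
O(I) = 3 + 4*I (O(I) = 4*I + 3 = 3 + 4*I)
O(8) - q(25, 16) = (3 + 4*8) - 1*25 = (3 + 32) - 25 = 35 - 25 = 10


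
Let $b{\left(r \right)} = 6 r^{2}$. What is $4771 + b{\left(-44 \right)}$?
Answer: $16387$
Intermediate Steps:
$4771 + b{\left(-44 \right)} = 4771 + 6 \left(-44\right)^{2} = 4771 + 6 \cdot 1936 = 4771 + 11616 = 16387$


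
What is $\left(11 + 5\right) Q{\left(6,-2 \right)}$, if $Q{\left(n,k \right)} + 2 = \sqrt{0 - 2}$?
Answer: $-32 + 16 i \sqrt{2} \approx -32.0 + 22.627 i$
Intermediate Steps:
$Q{\left(n,k \right)} = -2 + i \sqrt{2}$ ($Q{\left(n,k \right)} = -2 + \sqrt{0 - 2} = -2 + \sqrt{-2} = -2 + i \sqrt{2}$)
$\left(11 + 5\right) Q{\left(6,-2 \right)} = \left(11 + 5\right) \left(-2 + i \sqrt{2}\right) = 16 \left(-2 + i \sqrt{2}\right) = -32 + 16 i \sqrt{2}$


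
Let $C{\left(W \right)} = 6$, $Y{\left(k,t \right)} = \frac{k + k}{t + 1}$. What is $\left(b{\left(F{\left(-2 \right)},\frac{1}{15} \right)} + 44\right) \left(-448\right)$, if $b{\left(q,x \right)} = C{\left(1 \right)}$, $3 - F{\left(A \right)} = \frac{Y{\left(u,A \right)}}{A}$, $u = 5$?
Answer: $-22400$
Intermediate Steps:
$Y{\left(k,t \right)} = \frac{2 k}{1 + t}$
$F{\left(A \right)} = 3 - \frac{10}{A \left(1 + A\right)}$ ($F{\left(A \right)} = 3 - \frac{2 \cdot 5 \frac{1}{1 + A}}{A} = 3 - \frac{10 \frac{1}{1 + A}}{A} = 3 - \frac{10}{A \left(1 + A\right)}$)
$b{\left(q,x \right)} = 6$
$\left(b{\left(F{\left(-2 \right)},\frac{1}{15} \right)} + 44\right) \left(-448\right) = \left(6 + 44\right) \left(-448\right) = 50 \left(-448\right) = -22400$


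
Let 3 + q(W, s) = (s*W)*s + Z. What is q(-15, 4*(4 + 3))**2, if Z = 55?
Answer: 137077264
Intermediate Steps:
q(W, s) = 52 + W*s**2 (q(W, s) = -3 + ((s*W)*s + 55) = -3 + ((W*s)*s + 55) = -3 + (W*s**2 + 55) = -3 + (55 + W*s**2) = 52 + W*s**2)
q(-15, 4*(4 + 3))**2 = (52 - 15*16*(4 + 3)**2)**2 = (52 - 15*(4*7)**2)**2 = (52 - 15*28**2)**2 = (52 - 15*784)**2 = (52 - 11760)**2 = (-11708)**2 = 137077264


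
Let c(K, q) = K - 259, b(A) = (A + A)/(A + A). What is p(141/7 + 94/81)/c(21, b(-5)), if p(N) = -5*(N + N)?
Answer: 60395/67473 ≈ 0.89510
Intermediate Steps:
b(A) = 1 (b(A) = (2*A)/((2*A)) = (2*A)*(1/(2*A)) = 1)
c(K, q) = -259 + K
p(N) = -10*N
p(141/7 + 94/81)/c(21, b(-5)) = (-10*(141/7 + 94/81))/(-259 + 21) = -10*(141*(1/7) + 94*(1/81))/(-238) = -10*(141/7 + 94/81)*(-1/238) = -10*12079/567*(-1/238) = -120790/567*(-1/238) = 60395/67473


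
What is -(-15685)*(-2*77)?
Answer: -2415490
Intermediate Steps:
-(-15685)*(-2*77) = -(-15685)*(-154) = -15685*154 = -2415490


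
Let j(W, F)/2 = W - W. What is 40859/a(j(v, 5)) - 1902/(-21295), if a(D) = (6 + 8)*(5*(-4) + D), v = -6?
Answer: -24844567/170360 ≈ -145.84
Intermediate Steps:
j(W, F) = 0 (j(W, F) = 2*(W - W) = 2*0 = 0)
a(D) = -280 + 14*D (a(D) = 14*(-20 + D) = -280 + 14*D)
40859/a(j(v, 5)) - 1902/(-21295) = 40859/(-280 + 14*0) - 1902/(-21295) = 40859/(-280 + 0) - 1902*(-1/21295) = 40859/(-280) + 1902/21295 = 40859*(-1/280) + 1902/21295 = -5837/40 + 1902/21295 = -24844567/170360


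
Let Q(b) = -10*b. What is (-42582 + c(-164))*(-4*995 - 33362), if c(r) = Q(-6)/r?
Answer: 65194538934/41 ≈ 1.5901e+9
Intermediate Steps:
c(r) = 60/r (c(r) = (-10*(-6))/r = 60/r)
(-42582 + c(-164))*(-4*995 - 33362) = (-42582 + 60/(-164))*(-4*995 - 33362) = (-42582 + 60*(-1/164))*(-3980 - 33362) = (-42582 - 15/41)*(-37342) = -1745877/41*(-37342) = 65194538934/41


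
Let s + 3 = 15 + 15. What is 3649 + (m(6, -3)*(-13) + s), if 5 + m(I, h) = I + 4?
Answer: 3611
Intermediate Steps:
m(I, h) = -1 + I (m(I, h) = -5 + (I + 4) = -5 + (4 + I) = -1 + I)
s = 27 (s = -3 + (15 + 15) = -3 + 30 = 27)
3649 + (m(6, -3)*(-13) + s) = 3649 + ((-1 + 6)*(-13) + 27) = 3649 + (5*(-13) + 27) = 3649 + (-65 + 27) = 3649 - 38 = 3611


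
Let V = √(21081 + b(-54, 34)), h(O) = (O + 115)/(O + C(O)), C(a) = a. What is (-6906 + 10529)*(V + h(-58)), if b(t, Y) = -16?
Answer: -206511/116 + 3623*√21065 ≈ 5.2405e+5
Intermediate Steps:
h(O) = (115 + O)/(2*O) (h(O) = (O + 115)/(O + O) = (115 + O)/((2*O)) = (115 + O)*(1/(2*O)) = (115 + O)/(2*O))
V = √21065 (V = √(21081 - 16) = √21065 ≈ 145.14)
(-6906 + 10529)*(V + h(-58)) = (-6906 + 10529)*(√21065 + (½)*(115 - 58)/(-58)) = 3623*(√21065 + (½)*(-1/58)*57) = 3623*(√21065 - 57/116) = 3623*(-57/116 + √21065) = -206511/116 + 3623*√21065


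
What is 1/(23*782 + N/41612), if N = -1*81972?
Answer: 10403/187087865 ≈ 5.5605e-5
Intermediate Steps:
N = -81972
1/(23*782 + N/41612) = 1/(23*782 - 81972/41612) = 1/(17986 - 81972*1/41612) = 1/(17986 - 20493/10403) = 1/(187087865/10403) = 10403/187087865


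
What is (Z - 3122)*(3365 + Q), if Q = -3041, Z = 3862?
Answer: 239760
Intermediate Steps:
(Z - 3122)*(3365 + Q) = (3862 - 3122)*(3365 - 3041) = 740*324 = 239760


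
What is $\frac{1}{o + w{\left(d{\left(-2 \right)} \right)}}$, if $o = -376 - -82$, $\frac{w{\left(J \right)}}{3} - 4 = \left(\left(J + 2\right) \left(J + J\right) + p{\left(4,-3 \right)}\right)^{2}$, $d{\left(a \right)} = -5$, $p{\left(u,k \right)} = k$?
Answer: $\frac{1}{1905} \approx 0.00052493$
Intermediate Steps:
$w{\left(J \right)} = 12 + 3 \left(-3 + 2 J \left(2 + J\right)\right)^{2}$ ($w{\left(J \right)} = 12 + 3 \left(\left(J + 2\right) \left(J + J\right) - 3\right)^{2} = 12 + 3 \left(\left(2 + J\right) 2 J - 3\right)^{2} = 12 + 3 \left(2 J \left(2 + J\right) - 3\right)^{2} = 12 + 3 \left(-3 + 2 J \left(2 + J\right)\right)^{2}$)
$o = -294$ ($o = -376 + 82 = -294$)
$\frac{1}{o + w{\left(d{\left(-2 \right)} \right)}} = \frac{1}{-294 + \left(12 + 3 \left(-3 + 2 \left(-5\right)^{2} + 4 \left(-5\right)\right)^{2}\right)} = \frac{1}{-294 + \left(12 + 3 \left(-3 + 2 \cdot 25 - 20\right)^{2}\right)} = \frac{1}{-294 + \left(12 + 3 \left(-3 + 50 - 20\right)^{2}\right)} = \frac{1}{-294 + \left(12 + 3 \cdot 27^{2}\right)} = \frac{1}{-294 + \left(12 + 3 \cdot 729\right)} = \frac{1}{-294 + \left(12 + 2187\right)} = \frac{1}{-294 + 2199} = \frac{1}{1905}$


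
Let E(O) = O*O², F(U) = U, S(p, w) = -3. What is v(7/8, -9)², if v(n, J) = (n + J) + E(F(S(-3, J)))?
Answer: 78961/64 ≈ 1233.8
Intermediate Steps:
E(O) = O³
v(n, J) = -27 + J + n (v(n, J) = (n + J) + (-3)³ = (J + n) - 27 = -27 + J + n)
v(7/8, -9)² = (-27 - 9 + 7/8)² = (-281/8)² = 78961/64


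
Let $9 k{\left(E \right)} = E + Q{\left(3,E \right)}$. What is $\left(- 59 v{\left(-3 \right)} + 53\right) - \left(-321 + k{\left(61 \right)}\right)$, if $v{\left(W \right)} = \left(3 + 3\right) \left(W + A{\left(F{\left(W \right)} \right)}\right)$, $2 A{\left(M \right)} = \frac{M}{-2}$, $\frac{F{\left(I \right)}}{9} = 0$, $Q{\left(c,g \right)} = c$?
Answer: $\frac{12860}{9} \approx 1428.9$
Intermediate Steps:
$F{\left(I \right)} = 0$ ($F{\left(I \right)} = 9 \cdot 0 = 0$)
$A{\left(M \right)} = - \frac{M}{4}$ ($A{\left(M \right)} = \frac{M \frac{1}{-2}}{2} = \frac{M \left(- \frac{1}{2}\right)}{2} = \frac{\left(- \frac{1}{2}\right) M}{2} = - \frac{M}{4}$)
$v{\left(W \right)} = 6 W$ ($v{\left(W \right)} = \left(3 + 3\right) \left(W - 0\right) = 6 \left(W + 0\right) = 6 W$)
$k{\left(E \right)} = \frac{1}{3} + \frac{E}{9}$ ($k{\left(E \right)} = \frac{E + 3}{9} = \frac{3 + E}{9} = \frac{1}{3} + \frac{E}{9}$)
$\left(- 59 v{\left(-3 \right)} + 53\right) - \left(-321 + k{\left(61 \right)}\right) = \left(- 59 \cdot 6 \left(-3\right) + 53\right) + \left(321 - \left(\frac{1}{3} + \frac{1}{9} \cdot 61\right)\right) = \left(\left(-59\right) \left(-18\right) + 53\right) + \left(321 - \left(\frac{1}{3} + \frac{61}{9}\right)\right) = \left(1062 + 53\right) + \left(321 - \frac{64}{9}\right) = 1115 + \left(321 - \frac{64}{9}\right) = 1115 + \frac{2825}{9} = \frac{12860}{9}$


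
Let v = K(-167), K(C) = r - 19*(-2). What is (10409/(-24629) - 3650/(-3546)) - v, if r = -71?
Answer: 1467510929/43667217 ≈ 33.607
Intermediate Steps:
K(C) = -33 (K(C) = -71 - 19*(-2) = -71 - 1*(-38) = -71 + 38 = -33)
v = -33
(10409/(-24629) - 3650/(-3546)) - v = (10409/(-24629) - 3650/(-3546)) - 1*(-33) = (10409*(-1/24629) - 3650*(-1/3546)) + 33 = (-10409/24629 + 1825/1773) + 33 = 26492768/43667217 + 33 = 1467510929/43667217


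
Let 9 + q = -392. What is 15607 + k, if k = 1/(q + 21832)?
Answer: 334473618/21431 ≈ 15607.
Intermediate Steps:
q = -401 (q = -9 - 392 = -401)
k = 1/21431 (k = 1/(-401 + 21832) = 1/21431 ≈ 4.6661e-5)
15607 + k = 15607 + 1/21431 = 334473618/21431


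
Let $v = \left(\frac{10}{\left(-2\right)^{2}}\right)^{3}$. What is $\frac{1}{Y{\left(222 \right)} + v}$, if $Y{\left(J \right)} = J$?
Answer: $\frac{8}{1901} \approx 0.0042083$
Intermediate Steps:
$v = \frac{125}{8}$ ($v = \left(\frac{10}{4}\right)^{3} = \left(10 \cdot \frac{1}{4}\right)^{3} = \left(\frac{5}{2}\right)^{3} = \frac{125}{8} \approx 15.625$)
$\frac{1}{Y{\left(222 \right)} + v} = \frac{1}{222 + \frac{125}{8}} = \frac{1}{\frac{1901}{8}} = \frac{8}{1901}$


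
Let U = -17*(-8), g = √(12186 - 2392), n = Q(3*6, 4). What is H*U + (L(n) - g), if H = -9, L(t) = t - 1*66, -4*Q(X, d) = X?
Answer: -2589/2 - √9794 ≈ -1393.5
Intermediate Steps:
Q(X, d) = -X/4
n = -9/2 (n = -3*6/4 = -¼*18 = -9/2 ≈ -4.5000)
L(t) = -66 + t (L(t) = t - 66 = -66 + t)
g = √9794 ≈ 98.965
U = 136
H*U + (L(n) - g) = -9*136 + ((-66 - 9/2) - √9794) = -1224 + (-141/2 - √9794) = -2589/2 - √9794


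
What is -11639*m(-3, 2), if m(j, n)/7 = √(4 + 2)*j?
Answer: 244419*√6 ≈ 5.9870e+5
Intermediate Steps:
m(j, n) = 7*j*√6 (m(j, n) = 7*(√(4 + 2)*j) = 7*(√6*j) = 7*(j*√6) = 7*j*√6)
-11639*m(-3, 2) = -81473*(-3)*√6 = -(-244419)*√6 = 244419*√6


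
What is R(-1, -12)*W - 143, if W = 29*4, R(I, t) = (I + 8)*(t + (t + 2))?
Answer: -18007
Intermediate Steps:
R(I, t) = (2 + 2*t)*(8 + I) (R(I, t) = (8 + I)*(t + (2 + t)) = (8 + I)*(2 + 2*t) = (2 + 2*t)*(8 + I))
W = 116
R(-1, -12)*W - 143 = (16 + 2*(-1) + 16*(-12) + 2*(-1)*(-12))*116 - 143 = (16 - 2 - 192 + 24)*116 - 143 = -154*116 - 143 = -17864 - 143 = -18007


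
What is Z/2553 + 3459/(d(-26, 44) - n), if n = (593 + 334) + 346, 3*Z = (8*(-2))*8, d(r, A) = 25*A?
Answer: -26514625/1325007 ≈ -20.011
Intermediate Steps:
Z = -128/3 (Z = ((8*(-2))*8)/3 = (-16*8)/3 = (⅓)*(-128) = -128/3 ≈ -42.667)
n = 1273 (n = 927 + 346 = 1273)
Z/2553 + 3459/(d(-26, 44) - n) = -128/3/2553 + 3459/(25*44 - 1*1273) = -128/3*1/2553 + 3459/(1100 - 1273) = -128/7659 + 3459/(-173) = -128/7659 + 3459*(-1/173) = -128/7659 - 3459/173 = -26514625/1325007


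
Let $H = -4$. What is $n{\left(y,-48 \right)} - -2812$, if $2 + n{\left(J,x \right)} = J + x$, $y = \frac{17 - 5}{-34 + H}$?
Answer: $\frac{52472}{19} \approx 2761.7$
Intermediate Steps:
$y = - \frac{6}{19}$ ($y = \frac{17 - 5}{-34 - 4} = \frac{12}{-38} = 12 \left(- \frac{1}{38}\right) = - \frac{6}{19} \approx -0.31579$)
$n{\left(J,x \right)} = -2 + J + x$ ($n{\left(J,x \right)} = -2 + \left(J + x\right) = -2 + J + x$)
$n{\left(y,-48 \right)} - -2812 = \left(-2 - \frac{6}{19} - 48\right) - -2812 = - \frac{956}{19} + 2812 = \frac{52472}{19}$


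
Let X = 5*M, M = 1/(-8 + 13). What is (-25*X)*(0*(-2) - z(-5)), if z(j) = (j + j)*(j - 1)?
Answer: 1500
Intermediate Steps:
z(j) = 2*j*(-1 + j) (z(j) = (2*j)*(-1 + j) = 2*j*(-1 + j))
M = 1/5 ≈ 0.20000
X = 1 (X = 5*(1/5) = 1)
(-25*X)*(0*(-2) - z(-5)) = (-25*1)*(0*(-2) - 2*(-5)*(-1 - 5)) = -25*(0 - 2*(-5)*(-6)) = -25*(0 - 1*60) = -25*(0 - 60) = -25*(-60) = 1500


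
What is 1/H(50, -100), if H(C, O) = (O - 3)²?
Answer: 1/10609 ≈ 9.4260e-5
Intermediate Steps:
H(C, O) = (-3 + O)²
1/H(50, -100) = 1/((-3 - 100)²) = 1/((-103)²) = 1/10609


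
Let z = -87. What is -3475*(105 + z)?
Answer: -62550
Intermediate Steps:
-3475*(105 + z) = -3475*(105 - 87) = -3475*18 = -62550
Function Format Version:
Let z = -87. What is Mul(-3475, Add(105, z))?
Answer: -62550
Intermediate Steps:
Mul(-3475, Add(105, z)) = Mul(-3475, Add(105, -87)) = Mul(-3475, 18) = -62550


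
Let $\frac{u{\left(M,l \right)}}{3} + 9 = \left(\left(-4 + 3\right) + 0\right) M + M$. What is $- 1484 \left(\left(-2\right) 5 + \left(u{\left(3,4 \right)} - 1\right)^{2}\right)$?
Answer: $-1148616$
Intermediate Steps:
$u{\left(M,l \right)} = -27$ ($u{\left(M,l \right)} = -27 + 3 \left(\left(\left(-4 + 3\right) + 0\right) M + M\right) = -27 + 3 \left(\left(-1 + 0\right) M + M\right) = -27 + 3 \left(- M + M\right) = -27 + 3 \cdot 0 = -27 + 0 = -27$)
$- 1484 \left(\left(-2\right) 5 + \left(u{\left(3,4 \right)} - 1\right)^{2}\right) = - 1484 \left(\left(-2\right) 5 + \left(-27 - 1\right)^{2}\right) = - 1484 \left(-10 + \left(-28\right)^{2}\right) = - 1484 \left(-10 + 784\right) = \left(-1484\right) 774 = -1148616$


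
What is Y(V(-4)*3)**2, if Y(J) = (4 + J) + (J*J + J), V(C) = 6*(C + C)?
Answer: 418284304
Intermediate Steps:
V(C) = 12*C (V(C) = 6*(2*C) = 12*C)
Y(J) = 4 + J**2 + 2*J (Y(J) = (4 + J) + (J**2 + J) = (4 + J) + (J + J**2) = 4 + J**2 + 2*J)
Y(V(-4)*3)**2 = (4 + ((12*(-4))*3)**2 + 2*((12*(-4))*3))**2 = (4 + (-48*3)**2 + 2*(-48*3))**2 = (4 + (-144)**2 + 2*(-144))**2 = (4 + 20736 - 288)**2 = 20452**2 = 418284304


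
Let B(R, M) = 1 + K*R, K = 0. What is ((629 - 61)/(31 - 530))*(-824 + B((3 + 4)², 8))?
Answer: 467464/499 ≈ 936.80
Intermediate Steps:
B(R, M) = 1 (B(R, M) = 1 + 0*R = 1 + 0 = 1)
((629 - 61)/(31 - 530))*(-824 + B((3 + 4)², 8)) = ((629 - 61)/(31 - 530))*(-824 + 1) = (568/(-499))*(-823) = (568*(-1/499))*(-823) = -568/499*(-823) = 467464/499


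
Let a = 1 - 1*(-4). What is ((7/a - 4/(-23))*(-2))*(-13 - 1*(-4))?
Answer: 3258/115 ≈ 28.330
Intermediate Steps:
a = 5 (a = 1 + 4 = 5)
((7/a - 4/(-23))*(-2))*(-13 - 1*(-4)) = ((7/5 - 4/(-23))*(-2))*(-13 - 1*(-4)) = ((7*(⅕) - 4*(-1/23))*(-2))*(-13 + 4) = ((7/5 + 4/23)*(-2))*(-9) = ((181/115)*(-2))*(-9) = -362/115*(-9) = 3258/115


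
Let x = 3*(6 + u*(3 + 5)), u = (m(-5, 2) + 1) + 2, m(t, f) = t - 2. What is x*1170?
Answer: -91260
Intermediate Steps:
m(t, f) = -2 + t
u = -4 (u = ((-2 - 5) + 1) + 2 = (-7 + 1) + 2 = -6 + 2 = -4)
x = -78 (x = 3*(6 - 4*(3 + 5)) = 3*(6 - 4*8) = 3*(6 - 32) = 3*(-26) = -78)
x*1170 = -78*1170 = -91260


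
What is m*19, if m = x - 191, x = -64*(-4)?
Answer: 1235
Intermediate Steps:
x = 256
m = 65 (m = 256 - 191 = 65)
m*19 = 65*19 = 1235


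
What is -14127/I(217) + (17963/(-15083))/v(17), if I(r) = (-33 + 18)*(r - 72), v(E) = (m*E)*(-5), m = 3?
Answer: 3624922832/557693925 ≈ 6.4998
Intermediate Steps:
v(E) = -15*E (v(E) = (3*E)*(-5) = -15*E)
I(r) = 1080 - 15*r (I(r) = -15*(-72 + r) = 1080 - 15*r)
-14127/I(217) + (17963/(-15083))/v(17) = -14127/(1080 - 15*217) + (17963/(-15083))/((-15*17)) = -14127/(1080 - 3255) + (17963*(-1/15083))/(-255) = -14127/(-2175) - 17963/15083*(-1/255) = -14127*(-1/2175) + 17963/3846165 = 4709/725 + 17963/3846165 = 3624922832/557693925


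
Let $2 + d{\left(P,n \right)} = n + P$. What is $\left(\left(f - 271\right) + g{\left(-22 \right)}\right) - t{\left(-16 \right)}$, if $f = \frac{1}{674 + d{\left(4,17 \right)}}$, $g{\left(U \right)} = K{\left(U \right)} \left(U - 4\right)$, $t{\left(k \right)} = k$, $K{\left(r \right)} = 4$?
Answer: $- \frac{248786}{693} \approx -359.0$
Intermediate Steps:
$d{\left(P,n \right)} = -2 + P + n$ ($d{\left(P,n \right)} = -2 + \left(n + P\right) = -2 + \left(P + n\right) = -2 + P + n$)
$g{\left(U \right)} = -16 + 4 U$ ($g{\left(U \right)} = 4 \left(U - 4\right) = 4 \left(-4 + U\right) = -16 + 4 U$)
$f = \frac{1}{693}$ ($f = \frac{1}{674 + \left(-2 + 4 + 17\right)} = \frac{1}{674 + 19} = \frac{1}{693} \approx 0.001443$)
$\left(\left(f - 271\right) + g{\left(-22 \right)}\right) - t{\left(-16 \right)} = \left(\left(\frac{1}{693} - 271\right) + \left(-16 + 4 \left(-22\right)\right)\right) - -16 = \left(- \frac{187802}{693} - 104\right) + 16 = - \frac{259874}{693} + 16 = - \frac{248786}{693}$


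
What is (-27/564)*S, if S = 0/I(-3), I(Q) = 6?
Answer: 0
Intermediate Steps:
S = 0 (S = 0/6 = 0*(⅙) = 0)
(-27/564)*S = -27/564*0 = -27*1/564*0 = -9/188*0 = 0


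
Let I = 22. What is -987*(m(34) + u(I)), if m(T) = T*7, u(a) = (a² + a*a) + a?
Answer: -1212036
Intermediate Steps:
u(a) = a + 2*a² (u(a) = (a² + a²) + a = 2*a² + a = a + 2*a²)
m(T) = 7*T
-987*(m(34) + u(I)) = -987*(7*34 + 22*(1 + 2*22)) = -987*(238 + 22*(1 + 44)) = -987*(238 + 22*45) = -987*(238 + 990) = -987*1228 = -1212036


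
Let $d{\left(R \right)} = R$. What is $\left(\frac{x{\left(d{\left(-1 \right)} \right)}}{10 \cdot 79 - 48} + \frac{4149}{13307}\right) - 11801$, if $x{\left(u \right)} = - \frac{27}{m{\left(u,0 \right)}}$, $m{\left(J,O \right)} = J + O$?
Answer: $- \frac{16645315021}{1410542} \approx -11801.0$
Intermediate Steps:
$x{\left(u \right)} = - \frac{27}{u}$ ($x{\left(u \right)} = - \frac{27}{u + 0} = - \frac{27}{u}$)
$\left(\frac{x{\left(d{\left(-1 \right)} \right)}}{10 \cdot 79 - 48} + \frac{4149}{13307}\right) - 11801 = \left(\frac{\left(-27\right) \frac{1}{-1}}{10 \cdot 79 - 48} + \frac{4149}{13307}\right) - 11801 = \left(\frac{\left(-27\right) \left(-1\right)}{790 - 48} + 4149 \cdot \frac{1}{13307}\right) - 11801 = \left(\frac{27}{742} + \frac{4149}{13307}\right) - 11801 = \frac{491121}{1410542} - 11801 = - \frac{16645315021}{1410542}$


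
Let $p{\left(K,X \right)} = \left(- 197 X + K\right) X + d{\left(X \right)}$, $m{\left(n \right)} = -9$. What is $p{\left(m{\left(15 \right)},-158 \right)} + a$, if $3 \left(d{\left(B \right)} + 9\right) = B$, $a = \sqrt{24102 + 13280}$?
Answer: $- \frac{14749643}{3} + \sqrt{37382} \approx -4.9164 \cdot 10^{6}$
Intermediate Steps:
$a = \sqrt{37382} \approx 193.34$
$d{\left(B \right)} = -9 + \frac{B}{3}$
$p{\left(K,X \right)} = -9 + \frac{X}{3} + X \left(K - 197 X\right)$ ($p{\left(K,X \right)} = \left(- 197 X + K\right) X + \left(-9 + \frac{X}{3}\right) = \left(K - 197 X\right) X + \left(-9 + \frac{X}{3}\right) = X \left(K - 197 X\right) + \left(-9 + \frac{X}{3}\right) = -9 + \frac{X}{3} + X \left(K - 197 X\right)$)
$p{\left(m{\left(15 \right)},-158 \right)} + a = \left(-9 - 197 \left(-158\right)^{2} + \frac{1}{3} \left(-158\right) - -1422\right) + \sqrt{37382} = \left(-9 - 4917908 - \frac{158}{3} + 1422\right) + \sqrt{37382} = - \frac{14749643}{3} + \sqrt{37382}$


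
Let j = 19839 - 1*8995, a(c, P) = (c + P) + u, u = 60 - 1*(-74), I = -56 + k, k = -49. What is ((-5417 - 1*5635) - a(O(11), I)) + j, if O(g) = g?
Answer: -248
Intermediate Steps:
I = -105 (I = -56 - 49 = -105)
u = 134 (u = 60 + 74 = 134)
a(c, P) = 134 + P + c (a(c, P) = (c + P) + 134 = (P + c) + 134 = 134 + P + c)
j = 10844 (j = 19839 - 8995 = 10844)
((-5417 - 1*5635) - a(O(11), I)) + j = ((-5417 - 1*5635) - (134 - 105 + 11)) + 10844 = ((-5417 - 5635) - 1*40) + 10844 = (-11052 - 40) + 10844 = -11092 + 10844 = -248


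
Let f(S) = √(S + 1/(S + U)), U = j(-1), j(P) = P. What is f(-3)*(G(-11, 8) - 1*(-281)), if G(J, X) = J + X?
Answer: 139*I*√13 ≈ 501.17*I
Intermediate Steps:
U = -1
f(S) = √(S + 1/(-1 + S)) (f(S) = √(S + 1/(S - 1)) = √(S + 1/(-1 + S)))
f(-3)*(G(-11, 8) - 1*(-281)) = √((1 - 3*(-1 - 3))/(-1 - 3))*((-11 + 8) - 1*(-281)) = √((1 - 3*(-4))/(-4))*(-3 + 281) = √(-(1 + 12)/4)*278 = √(-¼*13)*278 = √(-13/4)*278 = (I*√13/2)*278 = 139*I*√13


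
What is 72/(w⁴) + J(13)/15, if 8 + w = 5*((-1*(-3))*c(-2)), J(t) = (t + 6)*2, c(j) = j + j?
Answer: 101561671/40090080 ≈ 2.5333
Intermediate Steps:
c(j) = 2*j
J(t) = 12 + 2*t (J(t) = (6 + t)*2 = 12 + 2*t)
w = -68 (w = -8 + 5*((-1*(-3))*(2*(-2))) = -8 + 5*(3*(-4)) = -8 + 5*(-12) = -8 - 60 = -68)
72/(w⁴) + J(13)/15 = 72/((-68)⁴) + (12 + 2*13)/15 = 72/21381376 + (12 + 26)*(1/15) = 72*(1/21381376) + 38*(1/15) = 9/2672672 + 38/15 = 101561671/40090080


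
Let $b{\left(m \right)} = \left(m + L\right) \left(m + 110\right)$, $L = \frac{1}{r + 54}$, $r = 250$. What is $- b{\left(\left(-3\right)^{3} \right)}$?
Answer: $\frac{681181}{304} \approx 2240.7$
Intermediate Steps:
$L = \frac{1}{304}$ ($L = \frac{1}{250 + 54} = \frac{1}{304} \approx 0.0032895$)
$b{\left(m \right)} = \left(110 + m\right) \left(\frac{1}{304} + m\right)$ ($b{\left(m \right)} = \left(m + \frac{1}{304}\right) \left(m + 110\right) = \left(\frac{1}{304} + m\right) \left(110 + m\right) = \left(110 + m\right) \left(\frac{1}{304} + m\right)$)
$- b{\left(\left(-3\right)^{3} \right)} = - (\frac{55}{152} + \left(\left(-3\right)^{3}\right)^{2} + \frac{33441 \left(-3\right)^{3}}{304}) = - (\frac{55}{152} + \left(-27\right)^{2} + \frac{33441}{304} \left(-27\right)) = - (\frac{55}{152} + 729 - \frac{902907}{304}) = \left(-1\right) \left(- \frac{681181}{304}\right) = \frac{681181}{304}$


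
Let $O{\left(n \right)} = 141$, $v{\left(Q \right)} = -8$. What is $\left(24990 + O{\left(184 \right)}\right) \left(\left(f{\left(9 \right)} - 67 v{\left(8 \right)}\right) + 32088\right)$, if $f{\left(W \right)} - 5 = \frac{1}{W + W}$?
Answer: $\frac{4920004771}{6} \approx 8.2 \cdot 10^{8}$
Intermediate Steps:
$f{\left(W \right)} = 5 + \frac{1}{2 W}$ ($f{\left(W \right)} = 5 + \frac{1}{W + W} = 5 + \frac{1}{2 W}$)
$\left(24990 + O{\left(184 \right)}\right) \left(\left(f{\left(9 \right)} - 67 v{\left(8 \right)}\right) + 32088\right) = \left(24990 + 141\right) \left(\left(\left(5 + \frac{1}{2 \cdot 9}\right) - -536\right) + 32088\right) = 25131 \left(\left(\left(5 + \frac{1}{2} \cdot \frac{1}{9}\right) + 536\right) + 32088\right) = 25131 \left(\left(\left(5 + \frac{1}{18}\right) + 536\right) + 32088\right) = 25131 \left(\left(\frac{91}{18} + 536\right) + 32088\right) = 25131 \left(\frac{9739}{18} + 32088\right) = 25131 \cdot \frac{587323}{18} = \frac{4920004771}{6}$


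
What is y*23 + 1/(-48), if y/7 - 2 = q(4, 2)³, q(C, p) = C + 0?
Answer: 510047/48 ≈ 10626.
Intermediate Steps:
q(C, p) = C
y = 462 (y = 14 + 7*4³ = 14 + 7*64 = 14 + 448 = 462)
y*23 + 1/(-48) = 462*23 + 1/(-48) = 10626 - 1/48 = 510047/48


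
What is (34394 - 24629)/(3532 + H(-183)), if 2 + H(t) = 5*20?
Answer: 651/242 ≈ 2.6901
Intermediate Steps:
H(t) = 98 (H(t) = -2 + 5*20 = -2 + 100 = 98)
(34394 - 24629)/(3532 + H(-183)) = (34394 - 24629)/(3532 + 98) = 9765/3630 = 9765*(1/3630) = 651/242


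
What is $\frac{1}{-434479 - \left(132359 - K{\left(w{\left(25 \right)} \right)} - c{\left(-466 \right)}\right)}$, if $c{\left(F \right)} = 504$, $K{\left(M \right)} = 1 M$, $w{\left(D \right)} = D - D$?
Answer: $- \frac{1}{566334} \approx -1.7657 \cdot 10^{-6}$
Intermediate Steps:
$w{\left(D \right)} = 0$
$K{\left(M \right)} = M$
$\frac{1}{-434479 - \left(132359 - K{\left(w{\left(25 \right)} \right)} - c{\left(-466 \right)}\right)} = \frac{1}{-434479 + \left(\left(0 + 504\right) - 132359\right)} = \frac{1}{-434479 + \left(504 - 132359\right)} = \frac{1}{-434479 - 131855} = \frac{1}{-566334} = - \frac{1}{566334}$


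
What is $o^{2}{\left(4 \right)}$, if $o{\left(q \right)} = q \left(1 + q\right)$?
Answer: $400$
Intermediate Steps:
$o^{2}{\left(4 \right)} = \left(4 \left(1 + 4\right)\right)^{2} = \left(4 \cdot 5\right)^{2} = 20^{2} = 400$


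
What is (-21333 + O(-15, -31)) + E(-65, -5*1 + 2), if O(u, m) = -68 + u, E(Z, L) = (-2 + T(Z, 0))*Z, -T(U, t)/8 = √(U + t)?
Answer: -21286 + 520*I*√65 ≈ -21286.0 + 4192.4*I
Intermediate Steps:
T(U, t) = -8*√(U + t)
E(Z, L) = Z*(-2 - 8*√Z) (E(Z, L) = (-2 - 8*√(Z + 0))*Z = (-2 - 8*√Z)*Z = Z*(-2 - 8*√Z))
(-21333 + O(-15, -31)) + E(-65, -5*1 + 2) = (-21333 + (-68 - 15)) + (-(-520)*I*√65 - 2*(-65)) = (-21333 - 83) + (-(-520)*I*√65 + 130) = -21416 + (520*I*√65 + 130) = -21416 + (130 + 520*I*√65) = -21286 + 520*I*√65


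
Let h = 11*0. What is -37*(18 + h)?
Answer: -666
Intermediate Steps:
h = 0
-37*(18 + h) = -37*(18 + 0) = -37*18 = -666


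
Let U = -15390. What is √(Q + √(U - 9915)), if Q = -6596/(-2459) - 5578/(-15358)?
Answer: √(1085919835809935 + 356554886440921*I*√25305)/18882661 ≈ 9.0042 + 8.8334*I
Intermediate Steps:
Q = 57508835/18882661 (Q = -6596*(-1/2459) - 5578*(-1/15358) = 6596/2459 + 2789/7679 = 57508835/18882661 ≈ 3.0456)
√(Q + √(U - 9915)) = √(57508835/18882661 + √(-15390 - 9915)) = √(57508835/18882661 + √(-25305)) = √(57508835/18882661 + I*√25305)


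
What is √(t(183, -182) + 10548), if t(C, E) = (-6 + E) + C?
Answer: √10543 ≈ 102.68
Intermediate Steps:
t(C, E) = -6 + C + E
√(t(183, -182) + 10548) = √((-6 + 183 - 182) + 10548) = √(-5 + 10548) = √10543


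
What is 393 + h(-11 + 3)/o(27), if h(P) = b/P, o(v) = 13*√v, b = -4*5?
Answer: 393 + 5*√3/234 ≈ 393.04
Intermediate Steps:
b = -20
h(P) = -20/P
393 + h(-11 + 3)/o(27) = 393 + (-20/(-11 + 3))/((13*√27)) = 393 + (-20/(-8))/((13*(3*√3))) = 393 + (-20*(-⅛))/((39*√3)) = 393 + 5*(√3/117)/2 = 393 + 5*√3/234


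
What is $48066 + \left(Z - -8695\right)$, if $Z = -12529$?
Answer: $44232$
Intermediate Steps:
$48066 + \left(Z - -8695\right) = 48066 - 3834 = 44232$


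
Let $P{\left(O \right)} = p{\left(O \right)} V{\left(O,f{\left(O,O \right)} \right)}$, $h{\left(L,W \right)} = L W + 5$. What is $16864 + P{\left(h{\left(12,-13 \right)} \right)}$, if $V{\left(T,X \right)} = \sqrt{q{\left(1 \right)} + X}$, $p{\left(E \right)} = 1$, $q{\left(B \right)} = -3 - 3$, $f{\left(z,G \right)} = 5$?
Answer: $16864 + i \approx 16864.0 + 1.0 i$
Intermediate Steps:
$q{\left(B \right)} = -6$
$V{\left(T,X \right)} = \sqrt{-6 + X}$
$h{\left(L,W \right)} = 5 + L W$
$P{\left(O \right)} = i$ ($P{\left(O \right)} = 1 \sqrt{-6 + 5} = 1 \sqrt{-1} = 1 i = i$)
$16864 + P{\left(h{\left(12,-13 \right)} \right)} = 16864 + i$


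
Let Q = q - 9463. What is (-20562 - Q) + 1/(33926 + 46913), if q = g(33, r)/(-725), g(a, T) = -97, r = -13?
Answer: -650501084883/58608275 ≈ -11099.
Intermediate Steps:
q = 97/725 (q = -97/(-725) = -97*(-1/725) = 97/725 ≈ 0.13379)
Q = -6860578/725 (Q = 97/725 - 9463 = -6860578/725 ≈ -9462.9)
(-20562 - Q) + 1/(33926 + 46913) = (-20562 - 1*(-6860578/725)) + 1/(33926 + 46913) = (-20562 + 6860578/725) + 1/80839 = -8046872/725 + 1/80839 = -650501084883/58608275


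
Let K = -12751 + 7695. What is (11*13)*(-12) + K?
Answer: -6772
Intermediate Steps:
K = -5056
(11*13)*(-12) + K = (11*13)*(-12) - 5056 = 143*(-12) - 5056 = -1716 - 5056 = -6772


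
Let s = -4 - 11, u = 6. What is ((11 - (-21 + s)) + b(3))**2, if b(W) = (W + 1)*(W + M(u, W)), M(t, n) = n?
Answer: 5041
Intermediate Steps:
b(W) = 2*W*(1 + W) (b(W) = (W + 1)*(W + W) = (1 + W)*(2*W) = 2*W*(1 + W))
s = -15
((11 - (-21 + s)) + b(3))**2 = ((11 - (-21 - 15)) + 2*3*(1 + 3))**2 = ((11 - 1*(-36)) + 2*3*4)**2 = ((11 + 36) + 24)**2 = (47 + 24)**2 = 71**2 = 5041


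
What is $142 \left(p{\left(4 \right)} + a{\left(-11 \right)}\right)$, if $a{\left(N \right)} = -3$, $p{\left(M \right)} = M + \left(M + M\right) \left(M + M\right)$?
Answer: $9230$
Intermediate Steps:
$p{\left(M \right)} = M + 4 M^{2}$ ($p{\left(M \right)} = M + 2 M 2 M = M + 4 M^{2}$)
$142 \left(p{\left(4 \right)} + a{\left(-11 \right)}\right) = 142 \left(4 \left(1 + 4 \cdot 4\right) - 3\right) = 142 \left(4 \left(1 + 16\right) - 3\right) = 142 \left(4 \cdot 17 - 3\right) = 142 \left(68 - 3\right) = 142 \cdot 65 = 9230$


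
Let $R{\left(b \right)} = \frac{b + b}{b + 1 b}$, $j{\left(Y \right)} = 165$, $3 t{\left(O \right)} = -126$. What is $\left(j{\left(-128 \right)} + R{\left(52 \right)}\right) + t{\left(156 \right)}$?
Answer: $124$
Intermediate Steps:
$t{\left(O \right)} = -42$ ($t{\left(O \right)} = \frac{1}{3} \left(-126\right) = -42$)
$R{\left(b \right)} = 1$ ($R{\left(b \right)} = \frac{2 b}{b + b} = \frac{2 b}{2 b} = 2 b \frac{1}{2 b} = 1$)
$\left(j{\left(-128 \right)} + R{\left(52 \right)}\right) + t{\left(156 \right)} = \left(165 + 1\right) - 42 = 166 - 42 = 124$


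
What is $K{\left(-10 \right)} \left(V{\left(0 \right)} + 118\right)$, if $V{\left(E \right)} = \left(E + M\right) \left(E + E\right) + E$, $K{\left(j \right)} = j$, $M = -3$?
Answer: $-1180$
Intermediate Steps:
$V{\left(E \right)} = E + 2 E \left(-3 + E\right)$ ($V{\left(E \right)} = \left(E - 3\right) \left(E + E\right) + E = \left(-3 + E\right) 2 E + E = 2 E \left(-3 + E\right) + E = E + 2 E \left(-3 + E\right)$)
$K{\left(-10 \right)} \left(V{\left(0 \right)} + 118\right) = - 10 \left(0 \left(-5 + 2 \cdot 0\right) + 118\right) = - 10 \left(0 \left(-5 + 0\right) + 118\right) = - 10 \left(0 \left(-5\right) + 118\right) = - 10 \left(0 + 118\right) = \left(-10\right) 118 = -1180$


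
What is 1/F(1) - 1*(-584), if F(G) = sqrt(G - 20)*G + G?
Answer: (-585*I + 584*sqrt(19))/(sqrt(19) - I) ≈ 584.05 - 0.21794*I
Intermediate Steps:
F(G) = G + G*sqrt(-20 + G) (F(G) = sqrt(-20 + G)*G + G = G*sqrt(-20 + G) + G = G + G*sqrt(-20 + G))
1/F(1) - 1*(-584) = 1/(1*(1 + sqrt(-20 + 1))) - 1*(-584) = 1/(1*(1 + sqrt(-19))) + 584 = 1/(1*(1 + I*sqrt(19))) + 584 = 1/(1 + I*sqrt(19)) + 584 = 584 + 1/(1 + I*sqrt(19))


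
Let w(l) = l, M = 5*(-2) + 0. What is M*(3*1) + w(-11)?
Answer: -41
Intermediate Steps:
M = -10 (M = -10 + 0 = -10)
M*(3*1) + w(-11) = -30 - 11 = -41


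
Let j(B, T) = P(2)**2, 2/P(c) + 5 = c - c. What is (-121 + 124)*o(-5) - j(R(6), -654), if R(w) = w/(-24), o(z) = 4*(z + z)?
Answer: -3004/25 ≈ -120.16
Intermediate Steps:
o(z) = 8*z (o(z) = 4*(2*z) = 8*z)
P(c) = -2/5 (P(c) = 2/(-5 + (c - c)) = 2/(-5 + 0) = 2/(-5) = 2*(-1/5) = -2/5)
R(w) = -w/24 (R(w) = w*(-1/24) = -w/24)
j(B, T) = 4/25 (j(B, T) = (-2/5)**2 = 4/25)
(-121 + 124)*o(-5) - j(R(6), -654) = (-121 + 124)*(8*(-5)) - 1*4/25 = 3*(-40) - 4/25 = -120 - 4/25 = -3004/25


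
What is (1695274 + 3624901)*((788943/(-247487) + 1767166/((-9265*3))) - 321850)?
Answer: -2356234876045668050195/1375780233 ≈ -1.7127e+12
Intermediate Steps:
(1695274 + 3624901)*((788943/(-247487) + 1767166/((-9265*3))) - 321850) = 5320175*((788943*(-1/247487) + 1767166/(-27795)) - 321850) = 5320175*((-788943/247487 + 1767166*(-1/27795)) - 321850) = 5320175*((-788943/247487 - 1767166/27795) - 321850) = 5320175*(-459279282527/6878901165 - 321850) = 5320175*(-2214433619237777/6878901165) = -2356234876045668050195/1375780233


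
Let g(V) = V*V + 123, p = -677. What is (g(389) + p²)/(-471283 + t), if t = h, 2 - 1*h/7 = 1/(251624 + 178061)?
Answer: -262010311505/202497220272 ≈ -1.2939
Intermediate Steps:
g(V) = 123 + V² (g(V) = V² + 123 = 123 + V²)
h = 6015583/429685 (h = 14 - 7/(251624 + 178061) = 14 - 7/429685 = 6015583/429685 ≈ 14.000)
t = 6015583/429685 ≈ 14.000
(g(389) + p²)/(-471283 + t) = ((123 + 389²) + (-677)²)/(-471283 + 6015583/429685) = ((123 + 151321) + 458329)/(-202497220272/429685) = (151444 + 458329)*(-429685/202497220272) = 609773*(-429685/202497220272) = -262010311505/202497220272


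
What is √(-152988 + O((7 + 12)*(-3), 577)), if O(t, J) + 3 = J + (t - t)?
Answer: I*√152414 ≈ 390.4*I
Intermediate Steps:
O(t, J) = -3 + J (O(t, J) = -3 + (J + (t - t)) = -3 + (J + 0) = -3 + J)
√(-152988 + O((7 + 12)*(-3), 577)) = √(-152988 + (-3 + 577)) = √(-152988 + 574) = √(-152414) = I*√152414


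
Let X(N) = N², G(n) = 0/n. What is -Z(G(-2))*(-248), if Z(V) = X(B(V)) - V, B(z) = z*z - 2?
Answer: 992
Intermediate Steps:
G(n) = 0
B(z) = -2 + z² (B(z) = z² - 2 = -2 + z²)
Z(V) = (-2 + V²)² - V
-Z(G(-2))*(-248) = -((-2 + 0²)² - 1*0)*(-248) = -((-2 + 0)² + 0)*(-248) = -((-2)² + 0)*(-248) = -(4 + 0)*(-248) = -4*(-248) = -1*(-992) = 992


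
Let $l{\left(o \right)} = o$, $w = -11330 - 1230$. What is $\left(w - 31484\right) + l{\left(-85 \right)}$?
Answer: $-44129$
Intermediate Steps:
$w = -12560$
$\left(w - 31484\right) + l{\left(-85 \right)} = \left(-12560 - 31484\right) - 85 = -44044 - 85 = -44129$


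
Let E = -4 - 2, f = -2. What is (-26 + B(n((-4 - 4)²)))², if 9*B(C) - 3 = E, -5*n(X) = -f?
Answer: 6241/9 ≈ 693.44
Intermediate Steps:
n(X) = -⅖ (n(X) = -(-1)*(-2)/5 = -⅕*2 = -⅖)
E = -6
B(C) = -⅓ (B(C) = ⅓ + (⅑)*(-6) = ⅓ - ⅔ = -⅓)
(-26 + B(n((-4 - 4)²)))² = (-26 - ⅓)² = (-79/3)² = 6241/9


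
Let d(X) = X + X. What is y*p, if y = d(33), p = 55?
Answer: 3630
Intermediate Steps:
d(X) = 2*X
y = 66 (y = 2*33 = 66)
y*p = 66*55 = 3630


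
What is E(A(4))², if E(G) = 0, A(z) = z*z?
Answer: 0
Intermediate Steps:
A(z) = z²
E(A(4))² = 0² = 0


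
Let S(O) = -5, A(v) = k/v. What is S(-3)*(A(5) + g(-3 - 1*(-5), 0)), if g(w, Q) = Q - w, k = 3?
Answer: 7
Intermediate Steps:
A(v) = 3/v
S(-3)*(A(5) + g(-3 - 1*(-5), 0)) = -5*(3/5 + (0 - (-3 - 1*(-5)))) = -5*(3*(⅕) + (0 - (-3 + 5))) = -5*(⅗ + (0 - 1*2)) = -5*(⅗ + (0 - 2)) = -5*(⅗ - 2) = -5*(-7/5) = 7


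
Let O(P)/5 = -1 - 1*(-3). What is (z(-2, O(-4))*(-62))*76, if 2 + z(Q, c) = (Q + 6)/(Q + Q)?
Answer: 14136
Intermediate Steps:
O(P) = 10 (O(P) = 5*(-1 - 1*(-3)) = 5*(-1 + 3) = 5*2 = 10)
z(Q, c) = -2 + (6 + Q)/(2*Q) (z(Q, c) = -2 + (Q + 6)/(Q + Q) = -2 + (6 + Q)/((2*Q)) = -2 + (6 + Q)*(1/(2*Q)) = -2 + (6 + Q)/(2*Q))
(z(-2, O(-4))*(-62))*76 = ((-3/2 + 3/(-2))*(-62))*76 = ((-3/2 + 3*(-½))*(-62))*76 = ((-3/2 - 3/2)*(-62))*76 = -3*(-62)*76 = 186*76 = 14136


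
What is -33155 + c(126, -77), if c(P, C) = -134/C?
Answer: -2552801/77 ≈ -33153.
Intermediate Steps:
-33155 + c(126, -77) = -33155 - 134/(-77) = -33155 - 134*(-1/77) = -33155 + 134/77 = -2552801/77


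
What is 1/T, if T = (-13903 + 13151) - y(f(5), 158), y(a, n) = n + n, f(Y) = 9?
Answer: -1/1068 ≈ -0.00093633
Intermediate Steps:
y(a, n) = 2*n
T = -1068 (T = (-13903 + 13151) - 2*158 = -752 - 1*316 = -752 - 316 = -1068)
1/T = 1/(-1068) = -1/1068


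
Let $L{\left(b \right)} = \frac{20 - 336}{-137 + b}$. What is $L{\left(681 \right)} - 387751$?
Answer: $- \frac{52734215}{136} \approx -3.8775 \cdot 10^{5}$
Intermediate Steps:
$L{\left(b \right)} = - \frac{316}{-137 + b}$
$L{\left(681 \right)} - 387751 = - \frac{316}{-137 + 681} - 387751 = - \frac{316}{544} - 387751 = \left(-316\right) \frac{1}{544} - 387751 = - \frac{79}{136} - 387751 = - \frac{52734215}{136}$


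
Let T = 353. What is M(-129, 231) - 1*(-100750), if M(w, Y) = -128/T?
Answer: 35564622/353 ≈ 1.0075e+5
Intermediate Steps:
M(w, Y) = -128/353
M(-129, 231) - 1*(-100750) = -128/353 - 1*(-100750) = -128/353 + 100750 = 35564622/353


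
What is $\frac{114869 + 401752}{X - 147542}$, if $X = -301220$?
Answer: $- \frac{516621}{448762} \approx -1.1512$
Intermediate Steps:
$\frac{114869 + 401752}{X - 147542} = \frac{114869 + 401752}{-301220 - 147542} = \frac{516621}{-448762} = 516621 \left(- \frac{1}{448762}\right) = - \frac{516621}{448762}$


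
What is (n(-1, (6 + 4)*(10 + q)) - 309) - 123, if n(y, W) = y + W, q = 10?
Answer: -233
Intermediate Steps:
n(y, W) = W + y
(n(-1, (6 + 4)*(10 + q)) - 309) - 123 = (((6 + 4)*(10 + 10) - 1) - 309) - 123 = ((10*20 - 1) - 309) - 123 = ((200 - 1) - 309) - 123 = (199 - 309) - 123 = -110 - 123 = -233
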